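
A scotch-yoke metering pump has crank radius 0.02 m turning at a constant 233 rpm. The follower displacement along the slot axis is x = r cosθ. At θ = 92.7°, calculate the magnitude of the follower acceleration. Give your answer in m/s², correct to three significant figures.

ω = 24.4 rad/s (from 233 rpm).
x = r cosθ ⇒ ẍ = −rω² cosθ (ω constant).
|a| = rω²|cosθ| = 0.02·(24.4)²·|cos 92.7°| = 0.56089 m/s².

0.561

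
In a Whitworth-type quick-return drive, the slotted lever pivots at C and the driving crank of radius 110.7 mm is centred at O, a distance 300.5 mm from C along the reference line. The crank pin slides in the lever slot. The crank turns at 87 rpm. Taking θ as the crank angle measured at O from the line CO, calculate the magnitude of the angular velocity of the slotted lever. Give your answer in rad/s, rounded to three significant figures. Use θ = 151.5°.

3.51

ω = 9.111 rad/s (from 87 rpm).
Crank pin A relative to C: A = (d + r cosθ, r sinθ); lever angle φ = atan2(r sinθ, d + r cosθ).
Differentiating tanφ: φ̇ = rω(d cosθ + r)/(d² + r² + 2dr cosθ).
d² + r² + 2dr cosθ = |CA|² = 0.0440864 m²;  d cosθ + r = -0.15338 m.
|ω_lever| = |0.1107·9.111·-0.15338| / 0.0440864 = 3.5089 rad/s.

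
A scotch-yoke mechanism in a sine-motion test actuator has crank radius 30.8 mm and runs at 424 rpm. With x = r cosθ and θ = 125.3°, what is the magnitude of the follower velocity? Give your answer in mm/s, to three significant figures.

1120

ω = 44.4 rad/s (from 424 rpm).
x = r cosθ ⇒ ẋ = −rω sinθ.
|v| = rω|sinθ| = 0.0308·44.4·|sin 125.3°| = 1.1161 m/s = 1116.1 mm/s.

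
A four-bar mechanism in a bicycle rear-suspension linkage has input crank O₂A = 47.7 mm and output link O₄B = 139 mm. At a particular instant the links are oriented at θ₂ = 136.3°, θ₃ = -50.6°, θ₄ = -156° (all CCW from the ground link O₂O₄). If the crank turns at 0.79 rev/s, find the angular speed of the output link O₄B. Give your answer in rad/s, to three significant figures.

ω₂ = 4.964 rad/s (from 0.79 rev/s).
Differentiating the loop-closure r₂e^{iθ₂}+r₃e^{iθ₃}=r₁+r₄e^{iθ₄} gives r₂ω₂e^{iθ₂}+r₃ω₃e^{iθ₃}=r₄ω₄e^{iθ₄}.
Eliminating the other unknown: ω₄ = r₂ω₂ sin(θ₂−θ₃) / [r₄ sin(θ₄−θ₃)].
Numerator sine = -0.12014; denominator sine = -0.96410.
Result = 0.0477·4.964·(-0.12014) / (0.139·(-0.96410)) = +0.21226 rad/s; magnitude 0.21226 rad/s.

0.212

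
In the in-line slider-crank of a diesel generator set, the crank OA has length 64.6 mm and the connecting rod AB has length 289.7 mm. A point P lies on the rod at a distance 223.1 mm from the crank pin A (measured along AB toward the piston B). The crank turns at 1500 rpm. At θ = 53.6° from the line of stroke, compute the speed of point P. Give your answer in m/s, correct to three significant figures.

ω = 157.1 rad/s.  Crank-pin speed |V_A| = rω = 10.147 m/s, perpendicular to OA.
Rod angle: sinφ = −(r/L) sinθ ⇒ φ = -10.340°; ω_rod = −rω cosθ/√(L²−r²sin²θ) = -21.129 rad/s.
V_P = V_A + ω_rod × AP, with AP = 0.2231 m along the rod.
Components: V_Px = −rω sinθ − a·ω_rod·sinφ = -9.0136 m/s;  V_Py = rω cosθ + a·ω_rod·cosφ = +1.3843 m/s.
|V_P| = √(V_Px² + V_Py²) = 9.1193 m/s.

9.12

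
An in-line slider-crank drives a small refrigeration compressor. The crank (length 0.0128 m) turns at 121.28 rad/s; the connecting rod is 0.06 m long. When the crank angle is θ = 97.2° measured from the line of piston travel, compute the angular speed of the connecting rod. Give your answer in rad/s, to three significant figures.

3.32

ω = 121.3 rad/s
The rod makes angle φ with the slider axis where L sinφ = r sinθ; differentiating, L cosφ·φ̇ = r ω cosθ.
L cosφ = √(L² − r² sin²θ) = 0.058641 m.
|ω_rod| = r ω |cosθ| / √(L² − r² sin²θ) = 0.0128·121.3·0.12533/0.058641 = 3.3179 rad/s.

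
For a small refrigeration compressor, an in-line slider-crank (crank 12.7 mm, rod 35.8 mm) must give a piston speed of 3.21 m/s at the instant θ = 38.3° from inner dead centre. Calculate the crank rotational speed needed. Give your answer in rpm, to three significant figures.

For an in-line slider-crank, |v_piston| = rω|sinθ|·[1 + r cosθ/√(L² − r² sin²θ)].
With r = 0.0127 m, L = 0.0358 m, θ = 38.3°: the bracketed kinematic factor |dx/dθ| = 0.010117 m.
ω = v/|dx/dθ| = 3.21/0.010117 = 317.27 rad/s.
N = 60ω/(2π) = 3029.7 rpm.

3030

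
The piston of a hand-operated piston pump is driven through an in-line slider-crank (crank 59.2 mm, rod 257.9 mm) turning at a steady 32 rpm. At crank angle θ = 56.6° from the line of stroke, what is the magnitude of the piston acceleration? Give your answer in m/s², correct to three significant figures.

0.306

ω = 2π·32/60 = 3.351 rad/s
x(θ) = r cosθ + √(L² − r² sin²θ); with ω constant, a = ω²·d²x/dθ².
d²x/dθ² = −r cosθ − r²(cos2θ)/√u − r⁴ sin²2θ/(4u^{3/2}),  u = L² − r² sin²θ = 0.0640698 m².
Substituting r = 0.0592 m, L = 0.2579 m, θ = 56.6°: d²x/dθ² = -0.027294 m.
a = ω²·d²x/dθ² = (3.351)²·(-0.027294) = -0.3065 m/s²;  |a| = 0.3065 m/s².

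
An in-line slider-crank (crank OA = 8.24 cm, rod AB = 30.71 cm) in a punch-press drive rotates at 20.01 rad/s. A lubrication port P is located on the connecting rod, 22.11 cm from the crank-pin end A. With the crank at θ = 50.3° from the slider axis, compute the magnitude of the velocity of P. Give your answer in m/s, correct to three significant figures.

1.46

ω = 20.01 rad/s.  Crank-pin speed |V_A| = rω = 1.6488 m/s, perpendicular to OA.
Rod angle: sinφ = −(r/L) sinθ ⇒ φ = -11.914°; ω_rod = −rω cosθ/√(L²−r²sin²θ) = -3.5051 rad/s.
V_P = V_A + ω_rod × AP, with AP = 0.2211 m along the rod.
Components: V_Px = −rω sinθ − a·ω_rod·sinφ = -1.4286 m/s;  V_Py = rω cosθ + a·ω_rod·cosφ = +0.29494 m/s.
|V_P| = √(V_Px² + V_Py²) = 1.4587 m/s.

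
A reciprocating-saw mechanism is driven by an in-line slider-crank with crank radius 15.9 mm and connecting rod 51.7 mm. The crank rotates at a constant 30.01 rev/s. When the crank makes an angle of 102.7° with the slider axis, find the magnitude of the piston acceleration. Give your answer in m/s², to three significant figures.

ω = 2π·30 = 188.6 rad/s
x(θ) = r cosθ + √(L² − r² sin²θ); with ω constant, a = ω²·d²x/dθ².
d²x/dθ² = −r cosθ − r²(cos2θ)/√u − r⁴ sin²2θ/(4u^{3/2}),  u = L² − r² sin²θ = 0.0024323 m².
Substituting r = 0.0159 m, L = 0.0517 m, θ = 102.7°: d²x/dθ² = +0.0081016 m.
a = ω²·d²x/dθ² = (188.6)²·(+0.0081016) = +288.05 m/s²;  |a| = 288.05 m/s².

288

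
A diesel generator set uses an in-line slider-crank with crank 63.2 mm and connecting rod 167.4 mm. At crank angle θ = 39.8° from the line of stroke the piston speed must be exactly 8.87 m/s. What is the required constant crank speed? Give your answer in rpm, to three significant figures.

For an in-line slider-crank, |v_piston| = rω|sinθ|·[1 + r cosθ/√(L² − r² sin²θ)].
With r = 0.0632 m, L = 0.1674 m, θ = 39.8°: the bracketed kinematic factor |dx/dθ| = 0.052548 m.
ω = v/|dx/dθ| = 8.87/0.052548 = 168.8 rad/s.
N = 60ω/(2π) = 1611.9 rpm.

1610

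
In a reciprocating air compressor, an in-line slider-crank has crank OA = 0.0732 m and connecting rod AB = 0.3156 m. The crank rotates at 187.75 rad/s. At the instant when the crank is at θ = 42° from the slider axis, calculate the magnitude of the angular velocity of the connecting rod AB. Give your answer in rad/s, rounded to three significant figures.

32.8

ω = 187.8 rad/s
The rod makes angle φ with the slider axis where L sinφ = r sinθ; differentiating, L cosφ·φ̇ = r ω cosθ.
L cosφ = √(L² − r² sin²θ) = 0.31178 m.
|ω_rod| = r ω |cosθ| / √(L² − r² sin²θ) = 0.0732·187.8·0.74314/0.31178 = 32.758 rad/s.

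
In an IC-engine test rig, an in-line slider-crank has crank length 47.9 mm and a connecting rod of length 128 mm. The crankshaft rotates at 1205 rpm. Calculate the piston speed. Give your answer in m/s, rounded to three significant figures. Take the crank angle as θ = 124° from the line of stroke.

3.91

ω = 2π·1205/60 = 126.2 rad/s
For an in-line slider-crank, x = r cosθ + √(L² − r² sin²θ), so v = −rω sinθ·[1 + r cosθ/√(L² − r² sin²θ)].
With r = 0.0479 m, L = 0.128 m, θ = 124°: √(L² − r² sin²θ) = 0.12168 m.
v = −0.0479·126.2·0.82904·[1 + 0.0479·-0.55919/0.12168] = -3.908 m/s.
|v| = 3.908 m/s.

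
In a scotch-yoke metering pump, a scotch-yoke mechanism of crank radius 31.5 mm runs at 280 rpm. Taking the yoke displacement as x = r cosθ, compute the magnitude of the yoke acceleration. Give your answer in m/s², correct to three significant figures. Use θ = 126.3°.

ω = 29.32 rad/s (from 280 rpm).
x = r cosθ ⇒ ẍ = −rω² cosθ (ω constant).
|a| = rω²|cosθ| = 0.0315·(29.32)²·|cos 126.3°| = 16.033 m/s².

16.0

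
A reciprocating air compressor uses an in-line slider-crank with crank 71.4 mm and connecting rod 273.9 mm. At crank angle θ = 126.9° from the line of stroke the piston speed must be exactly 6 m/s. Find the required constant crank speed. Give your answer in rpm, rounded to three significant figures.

For an in-line slider-crank, |v_piston| = rω|sinθ|·[1 + r cosθ/√(L² − r² sin²θ)].
With r = 0.0714 m, L = 0.2739 m, θ = 126.9°: the bracketed kinematic factor |dx/dθ| = 0.04796 m.
ω = v/|dx/dθ| = 6/0.04796 = 125.1 rad/s.
N = 60ω/(2π) = 1194.7 rpm.

1190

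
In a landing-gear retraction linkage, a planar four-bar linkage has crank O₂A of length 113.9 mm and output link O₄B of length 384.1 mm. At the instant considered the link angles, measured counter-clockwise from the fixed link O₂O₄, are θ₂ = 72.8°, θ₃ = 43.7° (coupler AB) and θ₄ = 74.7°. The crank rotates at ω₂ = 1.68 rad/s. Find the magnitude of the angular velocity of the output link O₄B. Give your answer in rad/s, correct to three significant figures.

ω₂ = 1.68 rad/s
Differentiating the loop-closure r₂e^{iθ₂}+r₃e^{iθ₃}=r₁+r₄e^{iθ₄} gives r₂ω₂e^{iθ₂}+r₃ω₃e^{iθ₃}=r₄ω₄e^{iθ₄}.
Eliminating the other unknown: ω₄ = r₂ω₂ sin(θ₂−θ₃) / [r₄ sin(θ₄−θ₃)].
Numerator sine = +0.48634; denominator sine = +0.51504.
Result = 0.1139·1.68·(+0.48634) / (0.3841·(+0.51504)) = +0.47042 rad/s; magnitude 0.47042 rad/s.

0.470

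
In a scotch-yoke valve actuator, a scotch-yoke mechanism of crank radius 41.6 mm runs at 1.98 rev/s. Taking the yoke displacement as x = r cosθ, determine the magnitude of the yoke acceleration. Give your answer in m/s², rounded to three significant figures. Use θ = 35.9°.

ω = 12.44 rad/s (from 1.98 rev/s).
x = r cosθ ⇒ ẍ = −rω² cosθ (ω constant).
|a| = rω²|cosθ| = 0.0416·(12.44)²·|cos 35.9°| = 5.2154 m/s².

5.22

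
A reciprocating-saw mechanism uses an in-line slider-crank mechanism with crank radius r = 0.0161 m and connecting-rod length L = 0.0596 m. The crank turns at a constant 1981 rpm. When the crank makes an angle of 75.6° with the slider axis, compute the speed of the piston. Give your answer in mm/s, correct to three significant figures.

3460

ω = 2π·1981/60 = 207.4 rad/s
For an in-line slider-crank, x = r cosθ + √(L² − r² sin²θ), so v = −rω sinθ·[1 + r cosθ/√(L² − r² sin²θ)].
With r = 0.0161 m, L = 0.0596 m, θ = 75.6°: √(L² − r² sin²θ) = 0.057524 m.
v = −0.0161·207.4·0.96858·[1 + 0.0161·0.24869/0.057524] = -3.4602 m/s.
|v| = 3.4602 m/s = 3460.2 mm/s.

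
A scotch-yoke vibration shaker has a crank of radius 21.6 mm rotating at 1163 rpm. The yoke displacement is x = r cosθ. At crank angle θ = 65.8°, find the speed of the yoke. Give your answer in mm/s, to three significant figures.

2400

ω = 121.8 rad/s (from 1163 rpm).
x = r cosθ ⇒ ẋ = −rω sinθ.
|v| = rω|sinθ| = 0.0216·121.8·|sin 65.8°| = 2.3995 m/s = 2399.5 mm/s.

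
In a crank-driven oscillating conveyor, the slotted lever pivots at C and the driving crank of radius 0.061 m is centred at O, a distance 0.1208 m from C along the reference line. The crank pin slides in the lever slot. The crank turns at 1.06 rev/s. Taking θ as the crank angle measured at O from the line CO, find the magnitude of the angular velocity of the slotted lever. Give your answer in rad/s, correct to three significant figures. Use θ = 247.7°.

0.484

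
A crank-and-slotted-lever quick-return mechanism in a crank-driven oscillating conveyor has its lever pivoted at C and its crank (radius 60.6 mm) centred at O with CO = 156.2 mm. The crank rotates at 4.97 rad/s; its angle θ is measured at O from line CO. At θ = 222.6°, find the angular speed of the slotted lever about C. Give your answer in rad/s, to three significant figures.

1.16

ω = 4.97 rad/s
Crank pin A relative to C: A = (d + r cosθ, r sinθ); lever angle φ = atan2(r sinθ, d + r cosθ).
Differentiating tanφ: φ̇ = rω(d cosθ + r)/(d² + r² + 2dr cosθ).
d² + r² + 2dr cosθ = |CA|² = 0.0141354 m²;  d cosθ + r = -0.054378 m.
|ω_lever| = |0.0606·4.97·-0.054378| / 0.0141354 = 1.1586 rad/s.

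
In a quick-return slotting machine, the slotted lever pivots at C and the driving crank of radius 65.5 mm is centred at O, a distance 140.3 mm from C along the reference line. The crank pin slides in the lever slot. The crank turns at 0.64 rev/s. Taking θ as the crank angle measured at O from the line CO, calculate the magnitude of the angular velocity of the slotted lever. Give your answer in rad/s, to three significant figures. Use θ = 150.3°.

ω = 4.021 rad/s (from 0.64 rev/s).
Crank pin A relative to C: A = (d + r cosθ, r sinθ); lever angle φ = atan2(r sinθ, d + r cosθ).
Differentiating tanφ: φ̇ = rω(d cosθ + r)/(d² + r² + 2dr cosθ).
d² + r² + 2dr cosθ = |CA|² = 0.0080095 m²;  d cosθ + r = -0.056369 m.
|ω_lever| = |0.0655·4.021·-0.056369| / 0.0080095 = 1.8537 rad/s.

1.85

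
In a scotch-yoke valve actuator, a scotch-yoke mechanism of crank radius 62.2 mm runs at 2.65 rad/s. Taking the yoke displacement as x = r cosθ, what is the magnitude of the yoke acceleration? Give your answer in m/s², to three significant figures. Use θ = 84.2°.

0.0441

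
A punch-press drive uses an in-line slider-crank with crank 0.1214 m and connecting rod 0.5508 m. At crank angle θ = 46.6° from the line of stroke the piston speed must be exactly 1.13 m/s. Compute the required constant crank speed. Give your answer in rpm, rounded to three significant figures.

For an in-line slider-crank, |v_piston| = rω|sinθ|·[1 + r cosθ/√(L² − r² sin²θ)].
With r = 0.1214 m, L = 0.5508 m, θ = 46.6°: the bracketed kinematic factor |dx/dθ| = 0.10174 m.
ω = v/|dx/dθ| = 1.13/0.10174 = 11.107 rad/s.
N = 60ω/(2π) = 106.06 rpm.

106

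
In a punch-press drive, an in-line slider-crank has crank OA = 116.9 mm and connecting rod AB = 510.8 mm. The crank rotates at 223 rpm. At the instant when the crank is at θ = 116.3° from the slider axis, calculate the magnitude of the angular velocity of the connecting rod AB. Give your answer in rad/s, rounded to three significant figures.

2.42

ω = 23.35 rad/s (converted from 223 rpm).
The rod makes angle φ with the slider axis where L sinφ = r sinθ; differentiating, L cosφ·φ̇ = r ω cosθ.
L cosφ = √(L² − r² sin²θ) = 0.49993 m.
|ω_rod| = r ω |cosθ| / √(L² − r² sin²θ) = 0.1169·23.35·0.44307/0.49993 = 2.4194 rad/s.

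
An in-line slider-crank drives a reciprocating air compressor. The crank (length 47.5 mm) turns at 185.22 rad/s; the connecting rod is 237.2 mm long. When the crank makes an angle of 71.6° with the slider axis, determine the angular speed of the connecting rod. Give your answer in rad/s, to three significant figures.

11.9

ω = 185.2 rad/s
The rod makes angle φ with the slider axis where L sinφ = r sinθ; differentiating, L cosφ·φ̇ = r ω cosθ.
L cosφ = √(L² − r² sin²θ) = 0.23288 m.
|ω_rod| = r ω |cosθ| / √(L² − r² sin²θ) = 0.0475·185.2·0.31565/0.23288 = 11.925 rad/s.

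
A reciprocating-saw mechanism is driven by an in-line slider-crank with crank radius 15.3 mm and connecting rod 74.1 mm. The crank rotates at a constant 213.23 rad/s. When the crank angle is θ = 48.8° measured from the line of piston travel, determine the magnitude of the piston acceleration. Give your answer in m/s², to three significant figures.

441

ω = 213.2 rad/s
x(θ) = r cosθ + √(L² − r² sin²θ); with ω constant, a = ω²·d²x/dθ².
d²x/dθ² = −r cosθ − r²(cos2θ)/√u − r⁴ sin²2θ/(4u^{3/2}),  u = L² − r² sin²θ = 0.00535829 m².
Substituting r = 0.0153 m, L = 0.0741 m, θ = 48.8°: d²x/dθ² = -0.0096893 m.
a = ω²·d²x/dθ² = (213.2)²·(-0.0096893) = -440.54 m/s²;  |a| = 440.54 m/s².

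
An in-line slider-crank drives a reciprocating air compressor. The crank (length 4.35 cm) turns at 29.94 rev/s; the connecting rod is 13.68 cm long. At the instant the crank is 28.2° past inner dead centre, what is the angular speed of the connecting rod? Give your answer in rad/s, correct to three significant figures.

53.3

ω = 188.1 rad/s (converted from 29.94 rev/s).
The rod makes angle φ with the slider axis where L sinφ = r sinθ; differentiating, L cosφ·φ̇ = r ω cosθ.
L cosφ = √(L² − r² sin²θ) = 0.13525 m.
|ω_rod| = r ω |cosθ| / √(L² − r² sin²θ) = 0.0435·188.1·0.88130/0.13525 = 53.324 rad/s.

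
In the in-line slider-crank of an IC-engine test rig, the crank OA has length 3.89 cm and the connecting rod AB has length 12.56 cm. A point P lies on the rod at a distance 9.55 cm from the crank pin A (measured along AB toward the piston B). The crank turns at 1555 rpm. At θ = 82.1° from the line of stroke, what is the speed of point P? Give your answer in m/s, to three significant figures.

6.49

ω = 162.8 rad/s.  Crank-pin speed |V_A| = rω = 6.3344 m/s, perpendicular to OA.
Rod angle: sinφ = −(r/L) sinθ ⇒ φ = -17.865°; ω_rod = −rω cosθ/√(L²−r²sin²θ) = -7.283 rad/s.
V_P = V_A + ω_rod × AP, with AP = 0.0955 m along the rod.
Components: V_Px = −rω sinθ − a·ω_rod·sinφ = -6.4877 m/s;  V_Py = rω cosθ + a·ω_rod·cosφ = +0.20865 m/s.
|V_P| = √(V_Px² + V_Py²) = 6.4911 m/s.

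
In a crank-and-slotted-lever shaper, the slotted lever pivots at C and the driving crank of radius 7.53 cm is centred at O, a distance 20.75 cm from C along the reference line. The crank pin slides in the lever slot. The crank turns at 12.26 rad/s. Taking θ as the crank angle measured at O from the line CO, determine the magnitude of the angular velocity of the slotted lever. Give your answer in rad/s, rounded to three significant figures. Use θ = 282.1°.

1.98

ω = 12.26 rad/s
Crank pin A relative to C: A = (d + r cosθ, r sinθ); lever angle φ = atan2(r sinθ, d + r cosθ).
Differentiating tanφ: φ̇ = rω(d cosθ + r)/(d² + r² + 2dr cosθ).
d² + r² + 2dr cosθ = |CA|² = 0.0552768 m²;  d cosθ + r = +0.1188 m.
|ω_lever| = |0.0753·12.26·+0.1188| / 0.0552768 = 1.984 rad/s.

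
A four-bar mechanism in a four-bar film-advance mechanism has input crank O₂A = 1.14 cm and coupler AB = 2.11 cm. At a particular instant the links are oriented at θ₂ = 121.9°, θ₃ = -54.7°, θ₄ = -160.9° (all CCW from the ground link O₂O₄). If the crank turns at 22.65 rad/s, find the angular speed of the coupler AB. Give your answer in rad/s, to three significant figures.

ω₂ = 22.65 rad/s
Differentiating the loop-closure r₂e^{iθ₂}+r₃e^{iθ₃}=r₁+r₄e^{iθ₄} gives r₂ω₂e^{iθ₂}+r₃ω₃e^{iθ₃}=r₄ω₄e^{iθ₄}.
Eliminating the other unknown: ω₃ = r₂ω₂ sin(θ₄−θ₂) / [r₃ sin(θ₃−θ₄)].
Numerator sine = +0.97515; denominator sine = +0.96029.
Result = 0.0114·22.65·(+0.97515) / (0.0211·(+0.96029)) = +12.427 rad/s; magnitude 12.427 rad/s.

12.4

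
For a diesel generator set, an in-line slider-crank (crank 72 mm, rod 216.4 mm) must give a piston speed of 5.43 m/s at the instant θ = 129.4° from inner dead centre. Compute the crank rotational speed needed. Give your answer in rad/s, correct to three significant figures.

125

For an in-line slider-crank, |v_piston| = rω|sinθ|·[1 + r cosθ/√(L² − r² sin²θ)].
With r = 0.072 m, L = 0.2164 m, θ = 129.4°: the bracketed kinematic factor |dx/dθ| = 0.043478 m.
ω = v/|dx/dθ| = 5.43/0.043478 = 124.89 rad/s.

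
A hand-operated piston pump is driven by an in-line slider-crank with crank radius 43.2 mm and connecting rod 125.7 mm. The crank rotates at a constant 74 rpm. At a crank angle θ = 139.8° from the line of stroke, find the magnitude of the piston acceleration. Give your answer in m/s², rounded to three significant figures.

1.80

ω = 2π·74/60 = 7.749 rad/s
x(θ) = r cosθ + √(L² − r² sin²θ); with ω constant, a = ω²·d²x/dθ².
d²x/dθ² = −r cosθ − r²(cos2θ)/√u − r⁴ sin²2θ/(4u^{3/2}),  u = L² − r² sin²θ = 0.015023 m².
Substituting r = 0.0432 m, L = 0.1257 m, θ = 139.8°: d²x/dθ² = +0.029997 m.
a = ω²·d²x/dθ² = (7.749)²·(+0.029997) = +1.8014 m/s²;  |a| = 1.8014 m/s².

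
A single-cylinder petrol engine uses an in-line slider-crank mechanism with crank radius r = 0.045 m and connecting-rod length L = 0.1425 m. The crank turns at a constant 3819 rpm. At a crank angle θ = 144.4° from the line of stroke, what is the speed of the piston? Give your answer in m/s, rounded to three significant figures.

ω = 2π·3819/60 = 399.9 rad/s
For an in-line slider-crank, x = r cosθ + √(L² − r² sin²θ), so v = −rω sinθ·[1 + r cosθ/√(L² − r² sin²θ)].
With r = 0.045 m, L = 0.1425 m, θ = 144.4°: √(L² − r² sin²θ) = 0.14007 m.
v = −0.045·399.9·0.58212·[1 + 0.045·-0.81310/0.14007] = -7.7396 m/s.
|v| = 7.7396 m/s.

7.74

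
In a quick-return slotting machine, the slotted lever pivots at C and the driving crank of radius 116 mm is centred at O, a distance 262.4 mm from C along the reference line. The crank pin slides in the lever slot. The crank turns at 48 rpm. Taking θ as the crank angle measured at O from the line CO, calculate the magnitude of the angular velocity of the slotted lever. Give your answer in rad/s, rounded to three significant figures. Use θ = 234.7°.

0.441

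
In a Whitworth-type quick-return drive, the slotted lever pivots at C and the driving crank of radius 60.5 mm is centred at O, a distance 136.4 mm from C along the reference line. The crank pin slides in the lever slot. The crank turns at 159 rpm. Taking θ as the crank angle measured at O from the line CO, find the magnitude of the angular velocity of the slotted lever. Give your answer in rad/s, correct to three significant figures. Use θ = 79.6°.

3.40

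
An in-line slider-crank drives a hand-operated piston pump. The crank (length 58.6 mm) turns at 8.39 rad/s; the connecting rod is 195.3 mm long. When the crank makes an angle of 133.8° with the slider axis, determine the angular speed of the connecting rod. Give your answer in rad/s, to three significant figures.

1.78

ω = 8.39 rad/s
The rod makes angle φ with the slider axis where L sinφ = r sinθ; differentiating, L cosφ·φ̇ = r ω cosθ.
L cosφ = √(L² − r² sin²θ) = 0.19067 m.
|ω_rod| = r ω |cosθ| / √(L² − r² sin²θ) = 0.0586·8.39·0.69214/0.19067 = 1.7848 rad/s.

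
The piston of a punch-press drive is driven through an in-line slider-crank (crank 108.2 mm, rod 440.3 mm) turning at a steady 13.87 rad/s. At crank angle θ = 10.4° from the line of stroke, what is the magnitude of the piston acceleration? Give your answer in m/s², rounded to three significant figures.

ω = 13.87 rad/s
x(θ) = r cosθ + √(L² − r² sin²θ); with ω constant, a = ω²·d²x/dθ².
d²x/dθ² = −r cosθ − r²(cos2θ)/√u − r⁴ sin²2θ/(4u^{3/2}),  u = L² − r² sin²θ = 0.193483 m².
Substituting r = 0.1082 m, L = 0.4403 m, θ = 10.4°: d²x/dθ² = -0.13135 m.
a = ω²·d²x/dθ² = (13.87)²·(-0.13135) = -25.269 m/s²;  |a| = 25.269 m/s².

25.3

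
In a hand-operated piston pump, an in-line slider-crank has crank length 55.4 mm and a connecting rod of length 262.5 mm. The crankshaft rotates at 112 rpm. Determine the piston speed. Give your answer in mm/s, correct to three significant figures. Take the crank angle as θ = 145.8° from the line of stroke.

301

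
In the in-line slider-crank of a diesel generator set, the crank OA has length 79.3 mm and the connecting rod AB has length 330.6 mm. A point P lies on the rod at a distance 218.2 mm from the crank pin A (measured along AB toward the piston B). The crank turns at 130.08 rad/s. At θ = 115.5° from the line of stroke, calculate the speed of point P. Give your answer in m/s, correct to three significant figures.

ω = 130.1 rad/s.  Crank-pin speed |V_A| = rω = 10.315 m/s, perpendicular to OA.
Rod angle: sinφ = −(r/L) sinθ ⇒ φ = -12.504°; ω_rod = −rω cosθ/√(L²−r²sin²θ) = +13.759 rad/s.
V_P = V_A + ω_rod × AP, with AP = 0.2182 m along the rod.
Components: V_Px = −rω sinθ − a·ω_rod·sinφ = -8.6605 m/s;  V_Py = rω cosθ + a·ω_rod·cosφ = -1.5098 m/s.
|V_P| = √(V_Px² + V_Py²) = 8.7911 m/s.

8.79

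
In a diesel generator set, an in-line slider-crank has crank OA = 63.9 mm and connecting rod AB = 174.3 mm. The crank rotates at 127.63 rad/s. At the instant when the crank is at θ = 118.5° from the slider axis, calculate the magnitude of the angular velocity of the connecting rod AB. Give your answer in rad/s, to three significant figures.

ω = 127.6 rad/s
The rod makes angle φ with the slider axis where L sinφ = r sinθ; differentiating, L cosφ·φ̇ = r ω cosθ.
L cosφ = √(L² − r² sin²θ) = 0.16501 m.
|ω_rod| = r ω |cosθ| / √(L² − r² sin²θ) = 0.0639·127.6·0.47716/0.16501 = 23.584 rad/s.

23.6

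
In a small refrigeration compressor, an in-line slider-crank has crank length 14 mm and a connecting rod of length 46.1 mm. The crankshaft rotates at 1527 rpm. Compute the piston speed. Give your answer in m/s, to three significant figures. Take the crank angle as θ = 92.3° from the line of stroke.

ω = 2π·1527/60 = 159.9 rad/s
For an in-line slider-crank, x = r cosθ + √(L² − r² sin²θ), so v = −rω sinθ·[1 + r cosθ/√(L² − r² sin²θ)].
With r = 0.014 m, L = 0.0461 m, θ = 92.3°: √(L² − r² sin²θ) = 0.043926 m.
v = −0.014·159.9·0.99919·[1 + 0.014·-0.04013/0.043926] = -2.2083 m/s.
|v| = 2.2083 m/s.

2.21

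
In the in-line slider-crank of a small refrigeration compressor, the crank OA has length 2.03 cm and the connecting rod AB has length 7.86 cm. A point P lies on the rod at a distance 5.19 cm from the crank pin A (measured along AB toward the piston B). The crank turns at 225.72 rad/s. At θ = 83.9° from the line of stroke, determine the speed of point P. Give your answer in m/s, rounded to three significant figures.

4.64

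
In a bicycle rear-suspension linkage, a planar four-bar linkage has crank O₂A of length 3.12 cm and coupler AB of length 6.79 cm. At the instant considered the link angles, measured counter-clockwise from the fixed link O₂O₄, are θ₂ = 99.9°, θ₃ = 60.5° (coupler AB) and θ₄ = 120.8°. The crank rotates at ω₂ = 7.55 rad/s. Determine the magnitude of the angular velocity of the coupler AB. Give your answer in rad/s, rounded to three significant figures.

1.42

ω₂ = 7.55 rad/s
Differentiating the loop-closure r₂e^{iθ₂}+r₃e^{iθ₃}=r₁+r₄e^{iθ₄} gives r₂ω₂e^{iθ₂}+r₃ω₃e^{iθ₃}=r₄ω₄e^{iθ₄}.
Eliminating the other unknown: ω₃ = r₂ω₂ sin(θ₄−θ₂) / [r₃ sin(θ₃−θ₄)].
Numerator sine = +0.35674; denominator sine = -0.86863.
Result = 0.0312·7.55·(+0.35674) / (0.0679·(-0.86863)) = -1.4248 rad/s; magnitude 1.4248 rad/s.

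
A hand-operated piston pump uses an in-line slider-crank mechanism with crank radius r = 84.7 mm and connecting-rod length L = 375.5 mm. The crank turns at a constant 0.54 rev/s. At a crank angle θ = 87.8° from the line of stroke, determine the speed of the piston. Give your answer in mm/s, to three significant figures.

290

ω = 2π·0.54 = 3.393 rad/s
For an in-line slider-crank, x = r cosθ + √(L² − r² sin²θ), so v = −rω sinθ·[1 + r cosθ/√(L² − r² sin²θ)].
With r = 0.0847 m, L = 0.3755 m, θ = 87.8°: √(L² − r² sin²θ) = 0.36584 m.
v = −0.0847·3.393·0.99926·[1 + 0.0847·0.03839/0.36584] = -0.28972 m/s.
|v| = 0.28972 m/s = 289.72 mm/s.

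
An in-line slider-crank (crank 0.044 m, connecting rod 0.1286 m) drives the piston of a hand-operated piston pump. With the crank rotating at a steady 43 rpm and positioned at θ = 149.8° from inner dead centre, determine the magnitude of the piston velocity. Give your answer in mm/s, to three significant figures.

ω = 2π·43/60 = 4.503 rad/s
For an in-line slider-crank, x = r cosθ + √(L² − r² sin²θ), so v = −rω sinθ·[1 + r cosθ/√(L² − r² sin²θ)].
With r = 0.044 m, L = 0.1286 m, θ = 149.8°: √(L² − r² sin²θ) = 0.12668 m.
v = −0.044·4.503·0.50302·[1 + 0.044·-0.86427/0.12668] = -0.069746 m/s.
|v| = 0.069746 m/s = 69.746 mm/s.

69.7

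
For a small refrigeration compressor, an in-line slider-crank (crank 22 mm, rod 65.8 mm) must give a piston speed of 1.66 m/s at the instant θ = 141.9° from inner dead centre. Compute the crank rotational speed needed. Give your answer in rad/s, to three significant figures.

For an in-line slider-crank, |v_piston| = rω|sinθ|·[1 + r cosθ/√(L² − r² sin²θ)].
With r = 0.022 m, L = 0.0658 m, θ = 141.9°: the bracketed kinematic factor |dx/dθ| = 0.0099246 m.
ω = v/|dx/dθ| = 1.66/0.0099246 = 167.26 rad/s.

167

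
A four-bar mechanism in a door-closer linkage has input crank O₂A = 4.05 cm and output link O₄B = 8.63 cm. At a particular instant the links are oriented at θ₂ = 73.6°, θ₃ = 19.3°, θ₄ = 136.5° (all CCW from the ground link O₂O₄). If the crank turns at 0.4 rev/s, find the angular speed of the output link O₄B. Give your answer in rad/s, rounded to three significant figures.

ω₂ = 2.513 rad/s (from 0.4 rev/s).
Differentiating the loop-closure r₂e^{iθ₂}+r₃e^{iθ₃}=r₁+r₄e^{iθ₄} gives r₂ω₂e^{iθ₂}+r₃ω₃e^{iθ₃}=r₄ω₄e^{iθ₄}.
Eliminating the other unknown: ω₄ = r₂ω₂ sin(θ₂−θ₃) / [r₄ sin(θ₄−θ₃)].
Numerator sine = +0.81208; denominator sine = +0.88942.
Result = 0.0405·2.513·(+0.81208) / (0.0863·(+0.88942)) = +1.0769 rad/s; magnitude 1.0769 rad/s.

1.08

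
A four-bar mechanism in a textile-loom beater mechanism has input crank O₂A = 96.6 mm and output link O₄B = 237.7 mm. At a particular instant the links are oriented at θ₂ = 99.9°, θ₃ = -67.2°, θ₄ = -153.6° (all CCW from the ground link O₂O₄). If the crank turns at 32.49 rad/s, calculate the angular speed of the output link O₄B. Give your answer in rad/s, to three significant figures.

ω₂ = 32.49 rad/s
Differentiating the loop-closure r₂e^{iθ₂}+r₃e^{iθ₃}=r₁+r₄e^{iθ₄} gives r₂ω₂e^{iθ₂}+r₃ω₃e^{iθ₃}=r₄ω₄e^{iθ₄}.
Eliminating the other unknown: ω₄ = r₂ω₂ sin(θ₂−θ₃) / [r₄ sin(θ₄−θ₃)].
Numerator sine = +0.22325; denominator sine = -0.99803.
Result = 0.0966·32.49·(+0.22325) / (0.2377·(-0.99803)) = -2.9536 rad/s; magnitude 2.9536 rad/s.

2.95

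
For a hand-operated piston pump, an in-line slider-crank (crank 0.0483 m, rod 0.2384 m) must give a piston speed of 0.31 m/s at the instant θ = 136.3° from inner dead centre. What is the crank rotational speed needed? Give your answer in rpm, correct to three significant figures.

104

For an in-line slider-crank, |v_piston| = rω|sinθ|·[1 + r cosθ/√(L² − r² sin²θ)].
With r = 0.0483 m, L = 0.2384 m, θ = 136.3°: the bracketed kinematic factor |dx/dθ| = 0.028433 m.
ω = v/|dx/dθ| = 0.31/0.028433 = 10.903 rad/s.
N = 60ω/(2π) = 104.11 rpm.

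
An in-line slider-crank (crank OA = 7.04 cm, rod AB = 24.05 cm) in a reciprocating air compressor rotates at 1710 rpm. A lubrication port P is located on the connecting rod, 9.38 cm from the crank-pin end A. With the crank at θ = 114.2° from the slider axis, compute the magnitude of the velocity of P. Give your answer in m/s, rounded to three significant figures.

ω = 179.1 rad/s.  Crank-pin speed |V_A| = rω = 12.607 m/s, perpendicular to OA.
Rod angle: sinφ = −(r/L) sinθ ⇒ φ = -15.486°; ω_rod = −rω cosθ/√(L²−r²sin²θ) = +22.297 rad/s.
V_P = V_A + ω_rod × AP, with AP = 0.0938 m along the rod.
Components: V_Px = −rω sinθ − a·ω_rod·sinφ = -10.94 m/s;  V_Py = rω cosθ + a·ω_rod·cosφ = -3.1522 m/s.
|V_P| = √(V_Px² + V_Py²) = 11.385 m/s.

11.4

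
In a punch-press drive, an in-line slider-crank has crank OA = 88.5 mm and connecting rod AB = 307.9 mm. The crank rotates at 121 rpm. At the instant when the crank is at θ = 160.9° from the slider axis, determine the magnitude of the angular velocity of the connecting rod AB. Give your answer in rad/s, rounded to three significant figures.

3.46

ω = 12.67 rad/s (converted from 121 rpm).
The rod makes angle φ with the slider axis where L sinφ = r sinθ; differentiating, L cosφ·φ̇ = r ω cosθ.
L cosφ = √(L² − r² sin²θ) = 0.30654 m.
|ω_rod| = r ω |cosθ| / √(L² − r² sin²θ) = 0.0885·12.67·0.94495/0.30654 = 3.4569 rad/s.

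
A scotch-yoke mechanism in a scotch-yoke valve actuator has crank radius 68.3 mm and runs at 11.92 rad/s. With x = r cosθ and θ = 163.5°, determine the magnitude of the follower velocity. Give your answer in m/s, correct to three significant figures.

ω = 11.92 rad/s
x = r cosθ ⇒ ẋ = −rω sinθ.
|v| = rω|sinθ| = 0.0683·11.92·|sin 163.5°| = 0.23123 m/s.

0.231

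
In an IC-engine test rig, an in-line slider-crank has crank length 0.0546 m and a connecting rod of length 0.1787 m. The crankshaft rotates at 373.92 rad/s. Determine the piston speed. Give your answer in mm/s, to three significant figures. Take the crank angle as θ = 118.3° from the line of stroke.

ω = 373.9 rad/s
For an in-line slider-crank, x = r cosθ + √(L² − r² sin²θ), so v = −rω sinθ·[1 + r cosθ/√(L² − r² sin²θ)].
With r = 0.0546 m, L = 0.1787 m, θ = 118.3°: √(L² − r² sin²θ) = 0.17211 m.
v = −0.0546·373.9·0.88048·[1 + 0.0546·-0.47409/0.17211] = -15.272 m/s.
|v| = 15.272 m/s = 15272 mm/s.

15300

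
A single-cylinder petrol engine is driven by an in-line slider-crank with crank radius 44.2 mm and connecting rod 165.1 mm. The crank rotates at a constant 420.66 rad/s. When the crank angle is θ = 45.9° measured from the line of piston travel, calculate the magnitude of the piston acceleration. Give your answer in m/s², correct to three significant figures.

5420

ω = 420.7 rad/s
x(θ) = r cosθ + √(L² − r² sin²θ); with ω constant, a = ω²·d²x/dθ².
d²x/dθ² = −r cosθ − r²(cos2θ)/√u − r⁴ sin²2θ/(4u^{3/2}),  u = L² − r² sin²θ = 0.0262505 m².
Substituting r = 0.0442 m, L = 0.1651 m, θ = 45.9°: d²x/dθ² = -0.030605 m.
a = ω²·d²x/dθ² = (420.7)²·(-0.030605) = -5415.7 m/s²;  |a| = 5415.7 m/s².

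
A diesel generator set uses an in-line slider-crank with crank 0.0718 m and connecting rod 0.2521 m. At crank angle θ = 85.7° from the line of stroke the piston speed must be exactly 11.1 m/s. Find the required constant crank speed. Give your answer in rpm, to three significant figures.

1450

For an in-line slider-crank, |v_piston| = rω|sinθ|·[1 + r cosθ/√(L² − r² sin²θ)].
With r = 0.0718 m, L = 0.2521 m, θ = 85.7°: the bracketed kinematic factor |dx/dθ| = 0.073192 m.
ω = v/|dx/dθ| = 11.1/0.073192 = 151.65 rad/s.
N = 60ω/(2π) = 1448.2 rpm.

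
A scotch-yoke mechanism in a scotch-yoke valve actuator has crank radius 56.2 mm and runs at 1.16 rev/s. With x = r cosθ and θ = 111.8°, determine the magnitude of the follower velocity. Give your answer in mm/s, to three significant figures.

380

ω = 7.288 rad/s (from 1.16 rev/s).
x = r cosθ ⇒ ẋ = −rω sinθ.
|v| = rω|sinθ| = 0.0562·7.288·|sin 111.8°| = 0.38032 m/s = 380.32 mm/s.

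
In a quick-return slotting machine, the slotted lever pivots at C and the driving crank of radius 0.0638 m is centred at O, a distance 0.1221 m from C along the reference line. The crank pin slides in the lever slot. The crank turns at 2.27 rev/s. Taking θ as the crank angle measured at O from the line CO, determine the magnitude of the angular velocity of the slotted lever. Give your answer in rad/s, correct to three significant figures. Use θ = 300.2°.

4.25

ω = 14.26 rad/s (from 2.27 rev/s).
Crank pin A relative to C: A = (d + r cosθ, r sinθ); lever angle φ = atan2(r sinθ, d + r cosθ).
Differentiating tanφ: φ̇ = rω(d cosθ + r)/(d² + r² + 2dr cosθ).
d² + r² + 2dr cosθ = |CA|² = 0.0268159 m²;  d cosθ + r = +0.12522 m.
|ω_lever| = |0.0638·14.26·+0.12522| / 0.0268159 = 4.2492 rad/s.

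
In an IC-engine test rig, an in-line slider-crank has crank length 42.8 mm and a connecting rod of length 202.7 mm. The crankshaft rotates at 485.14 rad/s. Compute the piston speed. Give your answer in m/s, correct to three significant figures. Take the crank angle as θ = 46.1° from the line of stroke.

17.2

ω = 485.1 rad/s
For an in-line slider-crank, x = r cosθ + √(L² − r² sin²θ), so v = −rω sinθ·[1 + r cosθ/√(L² − r² sin²θ)].
With r = 0.0428 m, L = 0.2027 m, θ = 46.1°: √(L² − r² sin²θ) = 0.20034 m.
v = −0.0428·485.1·0.72055·[1 + 0.0428·0.69340/0.20034] = -17.178 m/s.
|v| = 17.178 m/s.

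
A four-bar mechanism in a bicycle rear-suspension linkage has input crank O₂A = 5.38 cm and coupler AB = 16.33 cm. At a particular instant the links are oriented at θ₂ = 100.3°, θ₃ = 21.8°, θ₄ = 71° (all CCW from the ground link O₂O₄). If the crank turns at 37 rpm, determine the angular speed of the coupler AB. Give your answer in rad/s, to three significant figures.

0.825

ω₂ = 3.875 rad/s (from 37 rpm).
Differentiating the loop-closure r₂e^{iθ₂}+r₃e^{iθ₃}=r₁+r₄e^{iθ₄} gives r₂ω₂e^{iθ₂}+r₃ω₃e^{iθ₃}=r₄ω₄e^{iθ₄}.
Eliminating the other unknown: ω₃ = r₂ω₂ sin(θ₄−θ₂) / [r₃ sin(θ₃−θ₄)].
Numerator sine = -0.48938; denominator sine = -0.75700.
Result = 0.0538·3.875·(-0.48938) / (0.1633·(-0.75700)) = +0.82524 rad/s; magnitude 0.82524 rad/s.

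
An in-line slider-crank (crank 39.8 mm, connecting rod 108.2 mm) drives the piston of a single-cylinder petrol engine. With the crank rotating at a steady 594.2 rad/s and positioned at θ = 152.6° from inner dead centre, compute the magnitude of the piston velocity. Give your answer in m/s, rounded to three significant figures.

7.28

ω = 594.2 rad/s
For an in-line slider-crank, x = r cosθ + √(L² − r² sin²θ), so v = −rω sinθ·[1 + r cosθ/√(L² − r² sin²θ)].
With r = 0.0398 m, L = 0.1082 m, θ = 152.6°: √(L² − r² sin²θ) = 0.10664 m.
v = −0.0398·594.2·0.46020·[1 + 0.0398·-0.88782/0.10664] = -7.2771 m/s.
|v| = 7.2771 m/s.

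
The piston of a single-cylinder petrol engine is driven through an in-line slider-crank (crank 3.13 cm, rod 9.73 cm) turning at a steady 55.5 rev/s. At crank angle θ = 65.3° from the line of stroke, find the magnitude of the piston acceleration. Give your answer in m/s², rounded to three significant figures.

778

ω = 2π·55.5 = 348.7 rad/s
x(θ) = r cosθ + √(L² − r² sin²θ); with ω constant, a = ω²·d²x/dθ².
d²x/dθ² = −r cosθ − r²(cos2θ)/√u − r⁴ sin²2θ/(4u^{3/2}),  u = L² − r² sin²θ = 0.00865867 m².
Substituting r = 0.0313 m, L = 0.0973 m, θ = 65.3°: d²x/dθ² = -0.0063993 m.
a = ω²·d²x/dθ² = (348.7)²·(-0.0063993) = -778.18 m/s²;  |a| = 778.18 m/s².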